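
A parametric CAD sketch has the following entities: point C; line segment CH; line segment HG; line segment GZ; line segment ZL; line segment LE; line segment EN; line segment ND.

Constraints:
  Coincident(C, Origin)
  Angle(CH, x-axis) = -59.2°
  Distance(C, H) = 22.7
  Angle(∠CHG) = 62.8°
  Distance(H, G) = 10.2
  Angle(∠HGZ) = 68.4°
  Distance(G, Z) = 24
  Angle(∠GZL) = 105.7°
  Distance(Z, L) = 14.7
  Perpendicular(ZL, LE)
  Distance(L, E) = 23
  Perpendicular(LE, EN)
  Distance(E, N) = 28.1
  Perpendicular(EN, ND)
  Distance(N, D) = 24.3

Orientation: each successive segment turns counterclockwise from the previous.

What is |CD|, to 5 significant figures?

6.3643

The perpendicularity gives EN at right angles to LE, so EN runs at 63.900°; with |EN| = 28.1, N = (19.973, -4.6009). EN is perpendicular to ND, so ND runs at 153.90°; with |ND| = 24.3, D = (-1.8494, 6.0897). Then |CD| = |D − C| = 6.3643.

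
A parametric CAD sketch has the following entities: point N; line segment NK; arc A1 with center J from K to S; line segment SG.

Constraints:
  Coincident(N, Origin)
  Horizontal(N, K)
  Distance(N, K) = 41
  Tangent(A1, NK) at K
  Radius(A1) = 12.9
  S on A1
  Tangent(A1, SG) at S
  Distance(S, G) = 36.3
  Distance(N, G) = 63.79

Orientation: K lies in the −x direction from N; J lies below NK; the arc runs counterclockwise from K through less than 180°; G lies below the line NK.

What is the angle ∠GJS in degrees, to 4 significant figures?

70.44°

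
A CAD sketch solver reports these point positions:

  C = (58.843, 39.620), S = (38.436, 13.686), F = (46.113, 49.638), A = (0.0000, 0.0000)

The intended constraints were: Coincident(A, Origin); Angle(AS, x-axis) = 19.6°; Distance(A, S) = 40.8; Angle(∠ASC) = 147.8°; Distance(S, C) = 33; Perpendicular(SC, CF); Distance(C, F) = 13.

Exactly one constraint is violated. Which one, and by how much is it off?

Distance(C, F) = 13 — off by 3.20.

A = (0.00, 0.00) ✓; AS at 19.60° ✓; |AS| = 40.80 ✓; ∠ASC = 147.8° ✓; |SC| = 33.00 ✓; ∠(SC, CF) = 90.00° ✓; |CF| = 16.20 ✗.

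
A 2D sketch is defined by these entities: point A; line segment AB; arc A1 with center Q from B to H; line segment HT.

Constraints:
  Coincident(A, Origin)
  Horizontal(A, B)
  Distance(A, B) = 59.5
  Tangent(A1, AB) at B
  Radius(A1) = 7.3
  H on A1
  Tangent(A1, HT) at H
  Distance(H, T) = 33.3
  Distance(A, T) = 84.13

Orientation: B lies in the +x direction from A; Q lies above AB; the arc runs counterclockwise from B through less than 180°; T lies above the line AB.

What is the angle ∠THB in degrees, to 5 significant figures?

142.63°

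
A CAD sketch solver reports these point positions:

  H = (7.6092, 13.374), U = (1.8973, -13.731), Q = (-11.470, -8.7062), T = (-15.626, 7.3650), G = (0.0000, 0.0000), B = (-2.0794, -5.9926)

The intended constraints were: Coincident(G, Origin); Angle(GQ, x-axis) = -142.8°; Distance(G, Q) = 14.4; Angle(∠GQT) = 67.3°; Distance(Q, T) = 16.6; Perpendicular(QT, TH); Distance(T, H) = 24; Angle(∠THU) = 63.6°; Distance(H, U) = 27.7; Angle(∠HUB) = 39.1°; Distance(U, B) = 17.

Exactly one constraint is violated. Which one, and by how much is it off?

Distance(U, B) = 17 — off by 8.30.

G = (0.00, 0.00) ✓; GQ at -142.8° ✓; |GQ| = 14.40 ✓; ∠GQT = 67.30° ✓; |QT| = 16.60 ✓; ∠(QT, TH) = 90.00° ✓; |TH| = 24.00 ✓; ∠THU = 63.60° ✓; |HU| = 27.70 ✓; ∠HUB = 39.10° ✓; |UB| = 8.700 ✗.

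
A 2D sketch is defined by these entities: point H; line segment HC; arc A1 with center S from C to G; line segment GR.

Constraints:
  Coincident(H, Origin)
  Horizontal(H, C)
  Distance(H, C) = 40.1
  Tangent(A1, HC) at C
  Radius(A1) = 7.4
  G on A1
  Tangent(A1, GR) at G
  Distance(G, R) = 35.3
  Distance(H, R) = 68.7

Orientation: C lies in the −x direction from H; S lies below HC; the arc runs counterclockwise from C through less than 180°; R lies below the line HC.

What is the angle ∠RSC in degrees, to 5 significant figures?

153.80°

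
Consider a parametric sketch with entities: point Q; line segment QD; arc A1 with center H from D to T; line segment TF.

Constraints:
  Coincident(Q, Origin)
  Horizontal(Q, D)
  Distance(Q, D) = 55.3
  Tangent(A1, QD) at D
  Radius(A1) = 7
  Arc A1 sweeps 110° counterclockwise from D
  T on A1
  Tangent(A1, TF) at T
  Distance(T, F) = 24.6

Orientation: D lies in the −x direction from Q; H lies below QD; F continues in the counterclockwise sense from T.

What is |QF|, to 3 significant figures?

62.6

On A1, D sits at bearing 90° from H; a 110° counterclockwise sweep puts T at bearing 200°, so T = H + 7.0·(cos 200°, sin 200°) = (-61.9, -9.39). The tangent condition forces HT to be normal to TF, so TF runs along (−sin 200°, cos 200°); with |TF| = 24.6, F = (-53.5, -32.5). Then |QF| = |F − Q| = 62.6.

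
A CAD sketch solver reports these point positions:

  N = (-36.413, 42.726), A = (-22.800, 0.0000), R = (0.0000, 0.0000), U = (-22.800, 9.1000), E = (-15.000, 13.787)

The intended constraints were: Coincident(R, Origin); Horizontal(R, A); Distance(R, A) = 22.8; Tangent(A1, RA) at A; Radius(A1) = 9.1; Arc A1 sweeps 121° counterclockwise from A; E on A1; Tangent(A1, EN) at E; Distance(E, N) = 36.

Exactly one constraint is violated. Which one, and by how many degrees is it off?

Tangent(A1, EN) at E — off by 5.50°.

R = (0.00, 0.00) ✓; R.y = 0.00, A.y = 0.00 ✓; |RA| = 22.80 ✓; ∠(UA, AR) = 90.00° ✓; |UA| = 9.100 ✓; bearing(U→E) − bearing(U→A) = 121.0° ✓; |UE| = 9.100 ✓; ∠(UE, EN) = 84.50° ✗; |EN| = 36.00 ✓.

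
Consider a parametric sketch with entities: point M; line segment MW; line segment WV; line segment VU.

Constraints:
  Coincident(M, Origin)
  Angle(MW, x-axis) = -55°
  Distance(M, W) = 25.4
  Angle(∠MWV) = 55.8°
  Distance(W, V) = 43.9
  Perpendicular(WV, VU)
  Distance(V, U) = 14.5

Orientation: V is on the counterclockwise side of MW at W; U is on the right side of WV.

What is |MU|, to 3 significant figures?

46.2

M is at the origin; MW runs at -55.0° with length 25.4, so W = 25.4·(cos -55.0°, sin -55.0°) = (14.6, -20.8). ∠MWV = 55.8°, so WV runs at -55.0° + (180° − 55.8°) = 69.2° from the x-axis; with |WV| = 43.9, V = W + 43.9·(cos 69.2°, sin 69.2°) = (30.2, 20.2). WV is perpendicular to VU; with |VU| = 14.5 on the right of WV, U = V + 14.5·(0.935, -0.355) = (43.7, 15.1). Then |MU| = |U − M| = 46.2.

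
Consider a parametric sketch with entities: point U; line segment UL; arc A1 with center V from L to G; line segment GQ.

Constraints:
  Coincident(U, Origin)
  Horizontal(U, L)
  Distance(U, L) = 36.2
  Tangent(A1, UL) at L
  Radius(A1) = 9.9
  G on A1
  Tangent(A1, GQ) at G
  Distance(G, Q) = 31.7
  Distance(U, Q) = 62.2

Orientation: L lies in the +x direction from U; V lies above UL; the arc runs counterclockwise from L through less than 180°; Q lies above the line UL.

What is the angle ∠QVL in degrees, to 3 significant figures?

162°

U is at the origin; UL is horizontal with |UL| = 36.2 and L on the +x side, so L = (36.2, 0.00). Tangency of A1 to UL means the radius VL is perpendicular to UL, so V = L + (0, 9.9) = (36.2, 9.90). Since VG ⟂ GQ (tangency), |VQ| = √(9.9² + 31.7²) = 33.2 regardless of where G sits on A1. So Q lies on both circle(U, 62.2) and circle(V, 33.2); the above-UL intersection is Q = (46.3, 41.5). G is the foot of the tangent from Q: G = (46.1, 9.84).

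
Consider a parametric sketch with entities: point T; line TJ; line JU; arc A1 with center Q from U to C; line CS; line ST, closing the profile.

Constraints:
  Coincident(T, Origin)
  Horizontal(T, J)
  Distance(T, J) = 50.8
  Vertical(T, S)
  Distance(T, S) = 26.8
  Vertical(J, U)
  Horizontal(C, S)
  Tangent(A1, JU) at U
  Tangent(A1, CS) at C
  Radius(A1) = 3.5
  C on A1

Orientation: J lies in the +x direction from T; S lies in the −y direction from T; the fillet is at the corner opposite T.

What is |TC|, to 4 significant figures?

54.36

The virtual corner opposite T is at (50.80, -26.80). The tangent condition forces QU to be normal to JU and the tangent condition forces QC to be normal to CS, with radius 3.5, so the center Q sits 3.5 in from both sides at Q = (47.30, -23.30). That places the tangent points at U = (50.80, -23.30) on JU and C = (47.30, -26.80) on CS. Then |TC| = |C − T| = 54.36.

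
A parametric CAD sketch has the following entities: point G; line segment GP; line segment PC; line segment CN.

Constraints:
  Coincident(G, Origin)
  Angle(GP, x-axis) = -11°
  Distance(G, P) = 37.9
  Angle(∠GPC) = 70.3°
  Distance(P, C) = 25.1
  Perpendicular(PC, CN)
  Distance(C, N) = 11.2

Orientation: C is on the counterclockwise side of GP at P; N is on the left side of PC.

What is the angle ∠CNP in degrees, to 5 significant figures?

65.953°

G is at the origin; GP runs at -11.0° with length 37.9, so P = 37.9·(cos -11.0°, sin -11.0°) = (37.204, -7.2317). ∠GPC = 70.3°, so PC runs at -11.0° + (180° − 70.3°) = 98.700° from the x-axis; with |PC| = 25.1, C = P + 25.1·(cos 98.700°, sin 98.700°) = (33.407, 17.580). The perpendicularity gives CN at right angles to PC; with |CN| = 11.2 on the left of PC, N = C + 11.2·(-0.98849, -0.15126) = (22.336, 15.885). Then cos ∠CNP = NC·NP / (|NC||NP|), giving 65.953°.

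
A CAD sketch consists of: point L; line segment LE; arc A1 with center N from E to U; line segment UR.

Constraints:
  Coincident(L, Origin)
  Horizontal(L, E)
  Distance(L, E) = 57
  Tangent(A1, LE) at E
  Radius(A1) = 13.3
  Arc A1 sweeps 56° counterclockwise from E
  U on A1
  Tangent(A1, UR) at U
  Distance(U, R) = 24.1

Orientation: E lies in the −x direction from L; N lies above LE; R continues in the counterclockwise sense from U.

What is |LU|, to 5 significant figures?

46.346

L is at the origin; L and E share the same y with |LE| = 57.0 and E on the −x side, so E = (-57.000, 0.0000). Tangency of A1 to LE means the radius NE is perpendicular to LE, so N = E + (0, 13.3) = (-57.000, 13.300). On A1, E sits at bearing -90° from N; a 56° counterclockwise sweep puts U at bearing -34°, so U = N + 13.3·(cos -34°, sin -34°) = (-45.974, 5.8627). Then |LU| = |U − L| = 46.346.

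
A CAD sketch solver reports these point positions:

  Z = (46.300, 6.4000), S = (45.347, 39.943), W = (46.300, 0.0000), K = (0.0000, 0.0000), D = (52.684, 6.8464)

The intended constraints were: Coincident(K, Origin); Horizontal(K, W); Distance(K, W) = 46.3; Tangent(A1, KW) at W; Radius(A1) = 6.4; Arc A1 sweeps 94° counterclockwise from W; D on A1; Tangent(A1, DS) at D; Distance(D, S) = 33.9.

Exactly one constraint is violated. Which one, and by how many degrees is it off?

Tangent(A1, DS) at D — off by 8.50°.

K = (0.00, 0.00) ✓; K.y = 0.00, W.y = 0.00 ✓; |KW| = 46.30 ✓; ∠(ZW, WK) = 90.00° ✓; |ZW| = 6.400 ✓; bearing(Z→D) − bearing(Z→W) = 94.00° ✓; |ZD| = 6.400 ✓; ∠(ZD, DS) = 81.50° ✗; |DS| = 33.90 ✓.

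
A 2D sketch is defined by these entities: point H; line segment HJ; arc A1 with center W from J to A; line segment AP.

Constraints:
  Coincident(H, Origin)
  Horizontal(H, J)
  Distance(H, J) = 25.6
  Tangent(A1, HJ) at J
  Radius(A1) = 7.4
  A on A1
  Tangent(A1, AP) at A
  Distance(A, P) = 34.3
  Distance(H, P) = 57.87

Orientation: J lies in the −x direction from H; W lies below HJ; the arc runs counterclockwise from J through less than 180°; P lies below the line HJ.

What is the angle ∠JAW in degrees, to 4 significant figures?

55.26°

Checks: ∠(WJ, JH) = 90.00° ✓; |WJ| = 7.400 ✓; |WA| = 7.400 ✓; ∠(WA, AP) = 90.00° ✓; |AP| = 34.30 ✓; |HP| = 57.87 ✓.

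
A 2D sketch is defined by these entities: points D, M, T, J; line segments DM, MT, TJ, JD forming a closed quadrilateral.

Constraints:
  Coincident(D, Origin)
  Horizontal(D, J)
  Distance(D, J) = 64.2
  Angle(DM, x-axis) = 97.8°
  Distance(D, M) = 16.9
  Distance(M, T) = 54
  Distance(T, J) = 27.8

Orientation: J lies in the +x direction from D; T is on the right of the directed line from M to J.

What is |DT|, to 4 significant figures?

43.88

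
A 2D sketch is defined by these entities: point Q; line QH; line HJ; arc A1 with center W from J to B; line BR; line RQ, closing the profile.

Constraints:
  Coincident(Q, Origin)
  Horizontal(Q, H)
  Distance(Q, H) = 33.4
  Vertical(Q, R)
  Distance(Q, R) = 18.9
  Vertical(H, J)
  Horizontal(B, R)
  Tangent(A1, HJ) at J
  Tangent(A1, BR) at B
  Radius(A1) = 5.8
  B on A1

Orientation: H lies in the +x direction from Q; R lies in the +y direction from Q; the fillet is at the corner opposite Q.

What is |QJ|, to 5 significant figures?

35.877

Q is at the origin; QH is horizontal with |QH| = 33.4 and H on the +x side, so H = (33.400, 0.0000). QR is vertical with |QR| = 18.9 and R on the +y side, so R = (0.0000, 18.900). The virtual corner opposite Q is at (33.400, 18.900). The tangent condition forces WJ to be normal to HJ and the tangent condition forces WB to be normal to BR, with radius 5.8, so the center W sits 5.8 in from both sides at W = (27.600, 13.100). That places the tangent points at J = (33.400, 13.100) on HJ and B = (27.600, 18.900) on BR. Then |QJ| = |J − Q| = 35.877.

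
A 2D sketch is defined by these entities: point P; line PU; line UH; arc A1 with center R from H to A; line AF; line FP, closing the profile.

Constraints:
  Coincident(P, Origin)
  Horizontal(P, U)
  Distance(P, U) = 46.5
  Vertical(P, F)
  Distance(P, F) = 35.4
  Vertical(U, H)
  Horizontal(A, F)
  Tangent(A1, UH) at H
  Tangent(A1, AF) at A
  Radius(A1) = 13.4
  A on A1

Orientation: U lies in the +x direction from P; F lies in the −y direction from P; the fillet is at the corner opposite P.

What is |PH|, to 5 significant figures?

51.442

P is at the origin; PU is horizontal with |PU| = 46.5 and U on the +x side, so U = (46.500, 0.0000). PF is vertical with |PF| = 35.4 and F on the −y side, so F = (0.0000, -35.400). The virtual corner opposite P is at (46.500, -35.400). Since A1 is tangent to UH there, RH ⟂ UH and tangency of A1 to AF means the radius RA is perpendicular to AF, with radius 13.4, so the center R sits 13.4 in from both sides at R = (33.100, -22.000). That places the tangent points at H = (46.500, -22.000) on UH and A = (33.100, -35.400) on AF. Then |PH| = |H − P| = 51.442.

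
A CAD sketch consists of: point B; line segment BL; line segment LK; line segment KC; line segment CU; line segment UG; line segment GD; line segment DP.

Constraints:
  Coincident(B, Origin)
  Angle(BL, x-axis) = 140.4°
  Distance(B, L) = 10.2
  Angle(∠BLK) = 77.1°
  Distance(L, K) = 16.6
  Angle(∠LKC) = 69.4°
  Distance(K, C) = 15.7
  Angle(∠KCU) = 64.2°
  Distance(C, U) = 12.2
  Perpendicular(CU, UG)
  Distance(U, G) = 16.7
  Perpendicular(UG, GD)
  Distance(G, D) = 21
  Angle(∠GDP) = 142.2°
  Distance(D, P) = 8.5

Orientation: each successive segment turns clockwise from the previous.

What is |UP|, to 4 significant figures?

30.00

B is at the origin; BL runs at 140.4° with length 10.2, so L = (-7.859, 6.502). ∠BLK = 77.1° gives LK at 37.50° from the x-axis; with |LK| = 16.6, K = (5.310, 16.61). ∠LKC = 69.4° gives KC at -73.10° from the x-axis; with |KC| = 15.7, C = (9.874, 1.585). ∠KCU = 64.2° gives CU at 171.1° from the x-axis; with |CU| = 12.2, U = (-2.179, 3.473). The perpendicularity gives UG at right angles to CU, so UG runs at 81.10°; with |UG| = 16.7, G = (0.4050, 19.97). The perpendicularity gives GD at right angles to UG, so GD runs at -8.900°; with |GD| = 21.0, D = (21.15, 16.72). ∠GDP = 142.2° gives DP at -46.70° from the x-axis; with |DP| = 8.5, P = (26.98, 10.54). Then |UP| = |P − U| = 30.00.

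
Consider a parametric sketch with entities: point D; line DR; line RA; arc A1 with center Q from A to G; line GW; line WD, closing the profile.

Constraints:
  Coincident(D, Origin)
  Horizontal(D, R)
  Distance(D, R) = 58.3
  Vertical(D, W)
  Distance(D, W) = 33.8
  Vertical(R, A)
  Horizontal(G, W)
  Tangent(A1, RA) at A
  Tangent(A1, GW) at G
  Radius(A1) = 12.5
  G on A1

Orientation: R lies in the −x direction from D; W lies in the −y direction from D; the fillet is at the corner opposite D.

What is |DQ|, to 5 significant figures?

50.511

D and W share the same x with |DW| = 33.8 and W on the −y side, so W = (0.0000, -33.800). The virtual corner opposite D is at (-58.300, -33.800). Tangency of A1 to RA means the radius QA is perpendicular to RA and tangency of A1 to GW means the radius QG is perpendicular to GW, with radius 12.5, so the center Q sits 12.5 in from both sides at Q = (-45.800, -21.300). Then |DQ| = |Q − D| = 50.511.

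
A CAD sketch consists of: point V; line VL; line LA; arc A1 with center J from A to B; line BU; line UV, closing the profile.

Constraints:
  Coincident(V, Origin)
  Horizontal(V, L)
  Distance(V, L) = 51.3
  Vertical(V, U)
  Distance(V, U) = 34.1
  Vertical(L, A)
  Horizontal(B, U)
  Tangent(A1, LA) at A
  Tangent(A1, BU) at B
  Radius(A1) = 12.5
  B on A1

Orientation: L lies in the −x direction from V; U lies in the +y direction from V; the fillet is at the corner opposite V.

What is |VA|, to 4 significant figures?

55.66

V is at the origin; VL is horizontal with |VL| = 51.3 and L on the −x side, so L = (-51.30, 0.000). VU is vertical with |VU| = 34.1 and U on the +y side, so U = (0.000, 34.10). The virtual corner opposite V is at (-51.30, 34.10). Tangency of A1 to LA means the radius JA is perpendicular to LA and A1 meets BU tangentially, so JB is at right angles to BU, with radius 12.5, so the center J sits 12.5 in from both sides at J = (-38.80, 21.60). That places the tangent points at A = (-51.30, 21.60) on LA and B = (-38.80, 34.10) on BU. Then |VA| = |A − V| = 55.66.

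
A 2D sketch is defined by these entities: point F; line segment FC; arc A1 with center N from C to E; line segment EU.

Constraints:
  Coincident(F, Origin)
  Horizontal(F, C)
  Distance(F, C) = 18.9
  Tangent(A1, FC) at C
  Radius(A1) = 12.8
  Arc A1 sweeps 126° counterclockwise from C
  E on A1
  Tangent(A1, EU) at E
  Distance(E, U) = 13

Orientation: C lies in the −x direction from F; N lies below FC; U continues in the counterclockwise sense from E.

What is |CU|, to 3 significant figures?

31.0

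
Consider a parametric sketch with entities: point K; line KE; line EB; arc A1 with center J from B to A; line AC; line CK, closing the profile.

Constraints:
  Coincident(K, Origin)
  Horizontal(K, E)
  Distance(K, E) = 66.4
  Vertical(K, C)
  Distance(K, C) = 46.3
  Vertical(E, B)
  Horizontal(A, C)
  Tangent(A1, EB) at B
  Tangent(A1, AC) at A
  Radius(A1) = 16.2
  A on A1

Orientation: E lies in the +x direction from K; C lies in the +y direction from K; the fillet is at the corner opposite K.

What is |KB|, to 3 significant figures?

72.9

K is at the origin; KE is horizontal with |KE| = 66.4 and E on the +x side, so E = (66.4, 0.00). K and C share the same x with |KC| = 46.3 and C on the +y side, so C = (0.00, 46.3). The virtual corner opposite K is at (66.4, 46.3). Since A1 is tangent to EB there, JB ⟂ EB and A1 meets AC tangentially, so JA is at right angles to AC, with radius 16.2, so the center J sits 16.2 in from both sides at J = (50.2, 30.1). That places the tangent points at B = (66.4, 30.1) on EB and A = (50.2, 46.3) on AC. Then |KB| = |B − K| = 72.9.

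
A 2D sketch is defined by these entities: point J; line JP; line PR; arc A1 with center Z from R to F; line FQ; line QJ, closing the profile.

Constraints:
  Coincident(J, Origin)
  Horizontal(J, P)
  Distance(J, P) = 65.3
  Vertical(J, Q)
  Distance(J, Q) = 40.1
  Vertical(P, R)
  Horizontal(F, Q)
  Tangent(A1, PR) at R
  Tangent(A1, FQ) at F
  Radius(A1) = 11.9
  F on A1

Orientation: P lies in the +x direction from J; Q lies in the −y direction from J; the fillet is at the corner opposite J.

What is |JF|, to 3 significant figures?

66.8

J is at the origin; J and P share the same y with |JP| = 65.3 and P on the +x side, so P = (65.3, 0.00). J and Q share the same x with |JQ| = 40.1 and Q on the −y side, so Q = (0.00, -40.1). The virtual corner opposite J is at (65.3, -40.1). Tangency of A1 to PR means the radius ZR is perpendicular to PR and tangency of A1 to FQ means the radius ZF is perpendicular to FQ, with radius 11.9, so the center Z sits 11.9 in from both sides at Z = (53.4, -28.2). That places the tangent points at R = (65.3, -28.2) on PR and F = (53.4, -40.1) on FQ. Then |JF| = |F − J| = 66.8.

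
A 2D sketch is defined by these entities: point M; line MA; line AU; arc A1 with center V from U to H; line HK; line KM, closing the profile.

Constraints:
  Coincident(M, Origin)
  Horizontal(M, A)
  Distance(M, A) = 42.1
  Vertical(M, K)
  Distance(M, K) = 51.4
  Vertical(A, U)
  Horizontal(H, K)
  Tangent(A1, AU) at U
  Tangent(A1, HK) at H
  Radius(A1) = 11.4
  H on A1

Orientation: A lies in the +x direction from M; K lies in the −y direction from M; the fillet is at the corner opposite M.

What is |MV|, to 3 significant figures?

50.4

M is at the origin; M and A share the same y with |MA| = 42.1 and A on the +x side, so A = (42.1, 0.00). MK is vertical with |MK| = 51.4 and K on the −y side, so K = (0.00, -51.4). The virtual corner opposite M is at (42.1, -51.4). Tangency of A1 to AU means the radius VU is perpendicular to AU and tangency of A1 to HK means the radius VH is perpendicular to HK, with radius 11.4, so the center V sits 11.4 in from both sides at V = (30.7, -40.0). Then |MV| = |V − M| = 50.4.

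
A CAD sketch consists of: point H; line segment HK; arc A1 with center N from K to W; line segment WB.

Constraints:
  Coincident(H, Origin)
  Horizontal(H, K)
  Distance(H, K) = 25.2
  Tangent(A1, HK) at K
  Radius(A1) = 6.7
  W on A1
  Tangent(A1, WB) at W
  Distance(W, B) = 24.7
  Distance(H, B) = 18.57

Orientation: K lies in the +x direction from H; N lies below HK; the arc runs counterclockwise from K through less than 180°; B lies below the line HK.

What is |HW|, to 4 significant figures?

20.76

Checks: |NW| = 6.700 ✓; ∠(NW, WB) = 90.00° ✓; |WB| = 24.70 ✓; |HB| = 18.57 ✓.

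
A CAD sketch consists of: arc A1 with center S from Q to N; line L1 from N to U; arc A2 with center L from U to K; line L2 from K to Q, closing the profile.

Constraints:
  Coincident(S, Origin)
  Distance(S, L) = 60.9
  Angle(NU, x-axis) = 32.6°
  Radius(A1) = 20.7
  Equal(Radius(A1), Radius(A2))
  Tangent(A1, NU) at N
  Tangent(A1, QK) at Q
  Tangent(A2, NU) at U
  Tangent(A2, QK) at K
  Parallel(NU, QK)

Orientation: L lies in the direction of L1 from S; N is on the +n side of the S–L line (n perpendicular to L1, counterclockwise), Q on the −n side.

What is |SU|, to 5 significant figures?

64.322

Tangency of A1 to both parallel lines with radius 20.7 puts N and Q at S ± 20.7·n: N = (-11.153, 17.439), Q = (11.153, -17.439). Equal radii place U and K the same way about L: U = L + 20.7·n = (40.153, 50.250), K = L − 20.7·n = (62.458, 15.372). Then |SU| = |U − S| = 64.322.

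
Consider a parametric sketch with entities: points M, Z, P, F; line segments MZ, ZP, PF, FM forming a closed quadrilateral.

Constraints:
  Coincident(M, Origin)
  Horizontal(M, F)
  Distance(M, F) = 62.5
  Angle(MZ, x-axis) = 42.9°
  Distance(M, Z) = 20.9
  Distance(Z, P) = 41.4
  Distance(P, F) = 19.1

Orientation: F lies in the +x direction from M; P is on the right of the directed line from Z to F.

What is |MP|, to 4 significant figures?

48.94

Checks: |ZP| = 41.40 ✓; |PF| = 19.10 ✓.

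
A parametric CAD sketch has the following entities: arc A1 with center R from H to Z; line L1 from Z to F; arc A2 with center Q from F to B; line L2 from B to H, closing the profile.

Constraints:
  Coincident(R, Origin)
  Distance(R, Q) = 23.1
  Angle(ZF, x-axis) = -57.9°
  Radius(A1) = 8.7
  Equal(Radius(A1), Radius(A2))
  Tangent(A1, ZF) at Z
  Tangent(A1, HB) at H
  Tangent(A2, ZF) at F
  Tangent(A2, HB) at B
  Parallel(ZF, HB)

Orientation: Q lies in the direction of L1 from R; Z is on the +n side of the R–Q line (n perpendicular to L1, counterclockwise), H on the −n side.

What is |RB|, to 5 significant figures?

24.684

The slot axis is L1's direction at -57.9°, so u = (cos -57.9°, sin -57.9°) = (0.53140, -0.84712) and n = (−sin -57.9°, cos -57.9°) = (0.84712, 0.53140). R is at the origin and Q lies 23.1 along u from R, so Q = 23.1·u = (12.275, -19.569). Tangency of A1 to both parallel lines with radius 8.7 puts Z and H at R ± 8.7·n: Z = (7.3700, 4.6232), H = (-7.3700, -4.6232). Equal radii place F and B the same way about Q: F = Q + 8.7·n = (19.645, -14.945), B = Q − 8.7·n = (4.9053, -24.192). Then |RB| = |B − R| = 24.684.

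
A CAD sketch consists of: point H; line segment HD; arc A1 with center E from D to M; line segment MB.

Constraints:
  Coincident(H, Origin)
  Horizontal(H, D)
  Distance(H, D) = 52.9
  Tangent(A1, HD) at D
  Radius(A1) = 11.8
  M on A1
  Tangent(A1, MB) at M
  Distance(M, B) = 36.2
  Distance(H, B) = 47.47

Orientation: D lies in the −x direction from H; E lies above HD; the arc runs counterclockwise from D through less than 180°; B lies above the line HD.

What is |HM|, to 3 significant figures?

42.8

H is at the origin; H and D share the same y with |HD| = 52.9 and D on the −x side, so D = (-52.9, 0.00). A1 meets HD tangentially, so ED is at right angles to HD, so E = D + (0, 11.8) = (-52.9, 11.8). Since EM ⟂ MB (tangency), |EB| = √(11.8² + 36.2²) = 38.1 regardless of where M sits on A1. So B lies on both circle(H, 47.47) and circle(E, 38.1); the above-HD intersection is B = (-26.6, 39.3). M is the foot of the tangent from B: M = (-42.3, 6.69).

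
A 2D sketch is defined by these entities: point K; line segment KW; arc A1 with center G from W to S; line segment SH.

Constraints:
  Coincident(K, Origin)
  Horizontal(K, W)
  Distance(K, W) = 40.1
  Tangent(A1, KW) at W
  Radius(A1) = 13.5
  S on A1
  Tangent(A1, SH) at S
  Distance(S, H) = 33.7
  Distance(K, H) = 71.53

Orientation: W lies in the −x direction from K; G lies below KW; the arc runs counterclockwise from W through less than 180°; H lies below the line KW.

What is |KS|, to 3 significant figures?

55.3

Checks: K.y = 0.00, W.y = 0.00 ✓; |GS| = 13.50 ✓; ∠(GS, SH) = 90.00° ✓; |SH| = 33.70 ✓; |KH| = 71.53 ✓.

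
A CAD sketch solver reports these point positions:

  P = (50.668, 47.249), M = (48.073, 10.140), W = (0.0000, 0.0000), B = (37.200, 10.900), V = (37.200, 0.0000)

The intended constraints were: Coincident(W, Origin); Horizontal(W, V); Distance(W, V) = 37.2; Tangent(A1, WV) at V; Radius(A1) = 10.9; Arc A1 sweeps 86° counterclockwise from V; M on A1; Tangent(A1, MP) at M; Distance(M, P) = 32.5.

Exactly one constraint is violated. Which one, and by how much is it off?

Distance(M, P) = 32.5 — off by 4.70.

W = (0.00, 0.00) ✓; W.y = 0.00, V.y = 0.00 ✓; |WV| = 37.20 ✓; ∠(BV, VW) = 90.00° ✓; |BV| = 10.90 ✓; bearing(B→M) − bearing(B→V) = 86.00° ✓; |BM| = 10.90 ✓; ∠(BM, MP) = 90.00° ✓; |MP| = 37.20 ✗.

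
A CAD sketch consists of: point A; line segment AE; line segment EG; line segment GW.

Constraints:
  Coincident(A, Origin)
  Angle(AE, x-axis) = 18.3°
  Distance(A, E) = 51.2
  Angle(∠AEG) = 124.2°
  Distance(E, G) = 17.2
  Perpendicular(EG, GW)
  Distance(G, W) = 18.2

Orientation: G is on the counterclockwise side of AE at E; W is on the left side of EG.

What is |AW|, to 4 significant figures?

51.93

A is at the origin; AE runs at 18.3° with length 51.2, so E = 51.2·(cos 18.3°, sin 18.3°) = (48.61, 16.08). ∠AEG = 124.2°, so EG runs at 18.3° + (180° − 124.2°) = 74.10° from the x-axis; with |EG| = 17.2, G = E + 17.2·(cos 74.10°, sin 74.10°) = (53.32, 32.62). EG ⟂ GW; with |GW| = 18.2 on the left of EG, W = G + 18.2·(-0.9617, 0.2740) = (35.82, 37.60). Then |AW| = |W − A| = 51.93.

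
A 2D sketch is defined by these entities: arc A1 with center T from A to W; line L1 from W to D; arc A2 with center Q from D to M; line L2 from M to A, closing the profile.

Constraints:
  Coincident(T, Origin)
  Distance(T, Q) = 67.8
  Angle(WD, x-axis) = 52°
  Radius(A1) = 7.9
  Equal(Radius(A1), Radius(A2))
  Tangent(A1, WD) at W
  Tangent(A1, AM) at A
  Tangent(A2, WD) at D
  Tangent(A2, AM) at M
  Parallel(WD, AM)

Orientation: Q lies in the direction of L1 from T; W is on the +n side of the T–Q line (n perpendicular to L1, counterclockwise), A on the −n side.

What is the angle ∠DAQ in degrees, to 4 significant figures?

6.472°

The slot axis is L1's direction at 52.0°, so u = (cos 52.0°, sin 52.0°) = (0.6157, 0.7880) and n = (−sin 52.0°, cos 52.0°) = (-0.7880, 0.6157). T is at the origin and Q lies 67.8 along u from T, so Q = 67.8·u = (41.74, 53.43). Tangency of A1 to both parallel lines with radius 7.9 puts W and A at T ± 7.9·n: W = (-6.225, 4.864), A = (6.225, -4.864). Equal radii place D and M the same way about Q: D = Q + 7.9·n = (35.52, 58.29), M = Q − 7.9·n = (47.97, 48.56). Then cos ∠DAQ = AD·AQ / (|AD||AQ|), giving 6.472°.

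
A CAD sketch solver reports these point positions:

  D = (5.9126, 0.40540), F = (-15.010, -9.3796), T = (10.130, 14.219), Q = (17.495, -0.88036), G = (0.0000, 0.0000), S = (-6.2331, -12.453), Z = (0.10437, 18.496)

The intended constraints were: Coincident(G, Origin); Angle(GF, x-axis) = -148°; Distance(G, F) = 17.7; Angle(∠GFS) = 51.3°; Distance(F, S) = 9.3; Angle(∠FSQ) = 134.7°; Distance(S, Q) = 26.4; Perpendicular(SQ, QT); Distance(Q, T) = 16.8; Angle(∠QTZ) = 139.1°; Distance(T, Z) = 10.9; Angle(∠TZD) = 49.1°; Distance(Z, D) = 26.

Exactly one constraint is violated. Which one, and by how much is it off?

Distance(Z, D) = 26 — off by 7.00.

G = (0.00, 0.00) ✓; GF at -148.0° ✓; |GF| = 17.70 ✓; ∠GFS = 51.30° ✓; |FS| = 9.299 ✓; ∠FSQ = 134.7° ✓; |SQ| = 26.40 ✓; ∠(SQ, QT) = 90.00° ✓; |QT| = 16.80 ✓; ∠QTZ = 139.1° ✓; |TZ| = 10.90 ✓; ∠TZD = 49.10° ✓; |ZD| = 19.00 ✗.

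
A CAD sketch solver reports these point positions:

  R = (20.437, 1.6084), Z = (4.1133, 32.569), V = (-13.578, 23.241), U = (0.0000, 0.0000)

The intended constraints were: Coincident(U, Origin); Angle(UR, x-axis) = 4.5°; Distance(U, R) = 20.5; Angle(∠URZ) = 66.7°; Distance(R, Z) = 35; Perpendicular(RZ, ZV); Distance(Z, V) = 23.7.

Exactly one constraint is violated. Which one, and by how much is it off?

Distance(Z, V) = 23.7 — off by 3.70.

U = (0.00, 0.00) ✓; UR at 4.500° ✓; |UR| = 20.50 ✓; ∠URZ = 66.70° ✓; |RZ| = 35.00 ✓; ∠(RZ, ZV) = 90.00° ✓; |ZV| = 20.00 ✗.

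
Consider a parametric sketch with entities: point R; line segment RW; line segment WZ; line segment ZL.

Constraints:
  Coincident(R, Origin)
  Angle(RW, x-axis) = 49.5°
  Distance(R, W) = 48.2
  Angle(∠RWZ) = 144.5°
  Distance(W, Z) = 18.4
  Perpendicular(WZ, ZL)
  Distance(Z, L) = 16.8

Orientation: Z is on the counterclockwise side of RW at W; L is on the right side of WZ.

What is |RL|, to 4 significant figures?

73.00

R is at the origin; RW runs at 49.5° with length 48.2, so W = 48.2·(cos 49.5°, sin 49.5°) = (31.30, 36.65). ∠RWZ = 144.5°, so WZ runs at 49.5° + (180° − 144.5°) = 85.00° from the x-axis; with |WZ| = 18.4, Z = W + 18.4·(cos 85.00°, sin 85.00°) = (32.91, 54.98). The perpendicularity gives ZL at right angles to WZ; with |ZL| = 16.8 on the right of WZ, L = Z + 16.8·(0.9962, -0.08716) = (49.64, 53.52). Then |RL| = |L − R| = 73.00.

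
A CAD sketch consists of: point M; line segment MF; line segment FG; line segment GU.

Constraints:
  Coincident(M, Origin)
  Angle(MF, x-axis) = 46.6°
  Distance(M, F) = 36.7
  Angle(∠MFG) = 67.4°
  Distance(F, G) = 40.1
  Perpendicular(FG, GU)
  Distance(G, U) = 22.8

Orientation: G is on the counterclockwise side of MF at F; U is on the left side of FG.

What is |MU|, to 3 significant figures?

28.3

M is at the origin; MF runs at 46.6° with length 36.7, so F = 36.7·(cos 46.6°, sin 46.6°) = (25.2, 26.7). ∠MFG = 67.4°, so FG runs at 46.6° + (180° − 67.4°) = 159° from the x-axis; with |FG| = 40.1, G = F + 40.1·(cos 159°, sin 159°) = (-12.3, 40.9). FG is perpendicular to GU; with |GU| = 22.8 on the left of FG, U = G + 22.8·(-0.355, -0.935) = (-20.4, 19.6). Then |MU| = |U − M| = 28.3.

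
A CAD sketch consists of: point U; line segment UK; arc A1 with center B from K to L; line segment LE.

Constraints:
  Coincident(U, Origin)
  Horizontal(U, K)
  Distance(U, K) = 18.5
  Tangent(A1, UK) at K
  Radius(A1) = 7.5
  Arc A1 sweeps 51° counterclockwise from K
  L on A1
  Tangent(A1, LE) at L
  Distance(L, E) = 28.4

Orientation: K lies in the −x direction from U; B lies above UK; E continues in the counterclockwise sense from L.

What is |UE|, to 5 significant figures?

25.390

U is at the origin; U and K share the same y with |UK| = 18.5 and K on the −x side, so K = (-18.500, 0.0000). A1 meets UK tangentially, so BK is at right angles to UK, so B = K + (0, 7.5) = (-18.500, 7.5000). On A1, K sits at bearing -90° from B; a 51° counterclockwise sweep puts L at bearing -39°, so L = B + 7.5·(cos -39°, sin -39°) = (-12.671, 2.7801). A1 meets LE tangentially, so BL is at right angles to LE, so LE runs along (−sin -39°, cos -39°); with |LE| = 28.4, E = (5.2013, 24.851). Then |UE| = |E − U| = 25.390.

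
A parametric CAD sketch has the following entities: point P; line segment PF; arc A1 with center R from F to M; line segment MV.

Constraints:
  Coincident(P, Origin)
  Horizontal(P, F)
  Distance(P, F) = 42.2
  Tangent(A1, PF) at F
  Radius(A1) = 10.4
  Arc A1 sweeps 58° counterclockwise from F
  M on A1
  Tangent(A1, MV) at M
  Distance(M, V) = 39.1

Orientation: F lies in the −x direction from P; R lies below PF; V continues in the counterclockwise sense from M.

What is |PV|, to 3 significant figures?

81.2

On A1, F sits at bearing 90° from R; a 58° counterclockwise sweep puts M at bearing 148°, so M = R + 10.4·(cos 148°, sin 148°) = (-51.0, -4.89). Since A1 is tangent to MV there, RM ⟂ MV, so MV runs along (−sin 148°, cos 148°); with |MV| = 39.1, V = (-71.7, -38.0). Then |PV| = |V − P| = 81.2.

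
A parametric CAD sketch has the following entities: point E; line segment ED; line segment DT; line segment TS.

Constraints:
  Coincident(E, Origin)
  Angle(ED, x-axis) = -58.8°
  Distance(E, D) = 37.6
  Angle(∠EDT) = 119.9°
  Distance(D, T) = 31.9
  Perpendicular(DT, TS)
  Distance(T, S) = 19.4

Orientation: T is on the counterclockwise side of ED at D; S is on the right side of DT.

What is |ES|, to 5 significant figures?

72.583

E is at the origin; ED runs at -58.8° with length 37.6, so D = 37.6·(cos -58.8°, sin -58.8°) = (19.478, -32.162). ∠EDT = 119.9°, so DT runs at -58.8° + (180° − 119.9°) = 1.3000° from the x-axis; with |DT| = 31.9, T = D + 31.9·(cos 1.3000°, sin 1.3000°) = (51.370, -31.438). The perpendicularity gives TS at right angles to DT; with |TS| = 19.4 on the right of DT, S = T + 19.4·(0.022687, -0.99974) = (51.810, -50.833). Then |ES| = |S − E| = 72.583.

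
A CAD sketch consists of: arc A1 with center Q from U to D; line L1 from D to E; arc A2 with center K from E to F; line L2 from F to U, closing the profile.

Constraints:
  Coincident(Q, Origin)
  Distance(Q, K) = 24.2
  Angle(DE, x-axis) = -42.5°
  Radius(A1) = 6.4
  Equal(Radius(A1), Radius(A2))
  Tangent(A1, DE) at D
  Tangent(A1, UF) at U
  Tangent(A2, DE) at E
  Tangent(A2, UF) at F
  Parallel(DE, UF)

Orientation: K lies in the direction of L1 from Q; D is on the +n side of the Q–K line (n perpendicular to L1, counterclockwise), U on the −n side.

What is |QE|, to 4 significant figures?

25.03

Tangency of A1 to both parallel lines with radius 6.4 puts D and U at Q ± 6.4·n: D = (4.324, 4.719), U = (-4.324, -4.719). Equal radii place E and F the same way about K: E = K + 6.4·n = (22.17, -11.63), F = K − 6.4·n = (13.52, -21.07). Then |QE| = |E − Q| = 25.03.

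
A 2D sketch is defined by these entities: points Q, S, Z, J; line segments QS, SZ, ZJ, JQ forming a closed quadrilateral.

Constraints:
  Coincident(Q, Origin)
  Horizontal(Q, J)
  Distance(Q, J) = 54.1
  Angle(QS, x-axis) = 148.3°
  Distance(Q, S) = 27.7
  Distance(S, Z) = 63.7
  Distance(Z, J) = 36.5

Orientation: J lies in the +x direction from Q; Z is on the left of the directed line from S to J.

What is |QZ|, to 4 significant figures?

49.68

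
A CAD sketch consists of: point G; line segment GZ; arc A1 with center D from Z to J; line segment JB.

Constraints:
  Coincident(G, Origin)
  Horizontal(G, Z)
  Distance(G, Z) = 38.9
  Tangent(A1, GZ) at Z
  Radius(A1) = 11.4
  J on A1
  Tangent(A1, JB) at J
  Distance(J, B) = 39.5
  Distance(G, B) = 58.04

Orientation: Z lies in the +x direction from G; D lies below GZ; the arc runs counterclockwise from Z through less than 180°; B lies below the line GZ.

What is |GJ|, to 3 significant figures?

29.8

G is at the origin; G and Z share the same y with |GZ| = 38.9 and Z on the +x side, so Z = (38.9, 0.00). Tangency of A1 to GZ means the radius DZ is perpendicular to GZ, so D = Z + (0, -11.4) = (38.9, -11.4). Since DJ ⟂ JB (tangency), |DB| = √(11.4² + 39.5²) = 41.1 regardless of where J sits on A1. So B lies on both circle(G, 58.04) and circle(D, 41.1); the below-GZ intersection is B = (27.8, -51.0). J is the foot of the tangent from B: J = (27.5, -11.5).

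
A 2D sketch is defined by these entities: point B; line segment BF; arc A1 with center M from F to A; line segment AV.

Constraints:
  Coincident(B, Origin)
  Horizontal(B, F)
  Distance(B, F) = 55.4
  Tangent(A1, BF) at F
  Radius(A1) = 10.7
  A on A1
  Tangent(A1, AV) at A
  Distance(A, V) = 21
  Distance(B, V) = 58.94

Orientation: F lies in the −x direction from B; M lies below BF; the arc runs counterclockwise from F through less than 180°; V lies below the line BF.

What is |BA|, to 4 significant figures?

65.68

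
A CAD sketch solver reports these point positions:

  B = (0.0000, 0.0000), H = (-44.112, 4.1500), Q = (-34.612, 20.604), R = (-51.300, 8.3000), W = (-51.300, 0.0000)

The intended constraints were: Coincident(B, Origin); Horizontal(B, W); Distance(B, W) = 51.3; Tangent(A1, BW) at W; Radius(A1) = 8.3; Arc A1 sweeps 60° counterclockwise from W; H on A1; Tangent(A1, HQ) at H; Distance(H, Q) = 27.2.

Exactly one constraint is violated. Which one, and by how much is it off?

Distance(H, Q) = 27.2 — off by 8.20.

B = (0.00, 0.00) ✓; B.y = 0.00, W.y = 0.00 ✓; |BW| = 51.30 ✓; ∠(RW, WB) = 90.00° ✓; |RW| = 8.300 ✓; bearing(R→H) − bearing(R→W) = 60.00° ✓; |RH| = 8.300 ✓; ∠(RH, HQ) = 90.00° ✓; |HQ| = 19.00 ✗.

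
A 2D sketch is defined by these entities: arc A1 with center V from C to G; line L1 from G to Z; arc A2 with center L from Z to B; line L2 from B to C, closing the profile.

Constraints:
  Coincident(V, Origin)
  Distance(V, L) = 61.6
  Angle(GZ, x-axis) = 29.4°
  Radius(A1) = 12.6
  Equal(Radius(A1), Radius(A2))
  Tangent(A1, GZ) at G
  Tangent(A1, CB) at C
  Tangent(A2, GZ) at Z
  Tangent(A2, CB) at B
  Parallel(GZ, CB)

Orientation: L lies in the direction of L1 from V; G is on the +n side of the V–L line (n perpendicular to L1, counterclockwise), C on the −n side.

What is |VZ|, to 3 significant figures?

62.9

The slot axis is L1's direction at 29.4°, so u = (cos 29.4°, sin 29.4°) = (0.871, 0.491) and n = (−sin 29.4°, cos 29.4°) = (-0.491, 0.871). V is at the origin and L lies 61.6 along u from V, so L = 61.6·u = (53.7, 30.2). Tangency of A1 to both parallel lines with radius 12.6 puts G and C at V ± 12.6·n: G = (-6.19, 11.0), C = (6.19, -11.0). Equal radii place Z and B the same way about L: Z = L + 12.6·n = (47.5, 41.2), B = L − 12.6·n = (59.9, 19.3). Then |VZ| = |Z − V| = 62.9.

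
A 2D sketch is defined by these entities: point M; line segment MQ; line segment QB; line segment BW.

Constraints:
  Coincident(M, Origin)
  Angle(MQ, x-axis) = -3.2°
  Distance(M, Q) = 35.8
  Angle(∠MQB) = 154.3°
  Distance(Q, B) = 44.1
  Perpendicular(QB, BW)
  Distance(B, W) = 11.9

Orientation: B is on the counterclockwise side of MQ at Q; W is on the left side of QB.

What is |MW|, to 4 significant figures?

76.44

M is at the origin; MQ runs at -3.2° with length 35.8, so Q = 35.8·(cos -3.2°, sin -3.2°) = (35.74, -1.998). ∠MQB = 154.3°, so QB runs at -3.2° + (180° − 154.3°) = 22.50° from the x-axis; with |QB| = 44.1, B = Q + 44.1·(cos 22.50°, sin 22.50°) = (76.49, 14.88). QB ⟂ BW; with |BW| = 11.9 on the left of QB, W = B + 11.9·(-0.3827, 0.9239) = (71.93, 25.87). Then |MW| = |W − M| = 76.44.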